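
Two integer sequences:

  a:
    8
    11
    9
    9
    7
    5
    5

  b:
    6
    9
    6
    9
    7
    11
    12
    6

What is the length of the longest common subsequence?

Let dp[i][j] be the LCS length of the first i values of a and the first j values of b. dp[i][j] = dp[i-1][j-1]+1 when the i-th and j-th values match, else max(dp[i-1][j], dp[i][j-1]).
    ·  6  9  6  9  7 11 12  6
 ·  0  0  0  0  0  0  0  0  0
 8  0  0  0  0  0  0  0  0  0
11  0  0  0  0  0  0  1  1  1
 9  0  0  1  1  1  1  1  1  1
 9  0  0  1  1  2  2  2  2  2
 7  0  0  1  1  2  3  3  3  3
 5  0  0  1  1  2  3  3  3  3
 5  0  0  1  1  2  3  3  3  3
dp[7][8] = 3. One LCS (by backtracking along matches): 9, 9, 7.

3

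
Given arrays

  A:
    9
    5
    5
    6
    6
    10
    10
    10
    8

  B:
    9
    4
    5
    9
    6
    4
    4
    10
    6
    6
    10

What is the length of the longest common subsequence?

Let dp[i][j] be the LCS length of the first i values of A and the first j values of B. dp[i][j] = dp[i-1][j-1]+1 when the i-th and j-th values match, else max(dp[i-1][j], dp[i][j-1]).
    ·  9  4  5  9  6  4  4 10  6  6 10
 ·  0  0  0  0  0  0  0  0  0  0  0  0
 9  0  1  1  1  1  1  1  1  1  1  1  1
 5  0  1  1  2  2  2  2  2  2  2  2  2
 5  0  1  1  2  2  2  2  2  2  2  2  2
 6  0  1  1  2  2  3  3  3  3  3  3  3
 6  0  1  1  2  2  3  3  3  3  4  4  4
10  0  1  1  2  2  3  3  3  4  4  4  5
10  0  1  1  2  2  3  3  3  4  4  4  5
10  0  1  1  2  2  3  3  3  4  4  4  5
 8  0  1  1  2  2  3  3  3  4  4  4  5
dp[9][11] = 5. One LCS (by backtracking along matches): 9, 5, 6, 6, 10.

5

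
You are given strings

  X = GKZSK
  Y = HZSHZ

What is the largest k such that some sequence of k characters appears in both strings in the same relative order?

2

Taking Z (X #3, Y #2) → S (X #4, Y #3) gives a common subsequence of length 2. dp[5][5] = 2 confirms this is the maximum.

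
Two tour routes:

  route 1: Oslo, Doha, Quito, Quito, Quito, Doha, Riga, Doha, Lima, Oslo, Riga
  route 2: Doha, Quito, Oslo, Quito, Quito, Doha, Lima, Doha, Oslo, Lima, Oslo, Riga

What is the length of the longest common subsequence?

9

Taking Doha [2,1]; then Quito [3,2]; then Quito [4,4]; then Quito [5,5]; then Doha [6,6]; then Doha [8,8]; then Lima [9,10]; then Oslo [10,11]; then Riga [11,12] gives a common subsequence of length 9. Since dp[11][12] = 9, nothing longer is possible.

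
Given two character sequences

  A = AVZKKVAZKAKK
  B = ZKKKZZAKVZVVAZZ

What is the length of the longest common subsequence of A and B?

Pick A (A #1, B #7), V (A #2, B #9), Z (A #3, B #10), V (A #6, B #12), A (A #7, B #13), Z (A #8, B #15); all 6 characters appear in both, in order. Since dp[12][15] = 6, nothing longer is possible.

6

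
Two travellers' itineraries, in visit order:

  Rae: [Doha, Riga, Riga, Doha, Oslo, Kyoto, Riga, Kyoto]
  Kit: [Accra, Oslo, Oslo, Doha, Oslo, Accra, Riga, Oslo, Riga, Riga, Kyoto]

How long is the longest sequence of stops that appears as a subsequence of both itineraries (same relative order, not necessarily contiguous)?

Pick Doha at Rae[1]=Kit[4], then Riga at Rae[2]=Kit[7], then Riga at Rae[3]=Kit[9], then Riga at Rae[7]=Kit[10], then Kyoto at Rae[8]=Kit[11]; all 5 stops appear in both, in order, and the DP table's final entry dp[8][11] is also 5, so no common subsequence is longer.

5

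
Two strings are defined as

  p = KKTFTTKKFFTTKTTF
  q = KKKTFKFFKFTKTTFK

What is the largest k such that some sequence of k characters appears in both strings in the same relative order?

One common subsequence of length 12: K [1,2], then K [2,3], then T [3,4], then F [4,5], then K [7,6], then K [8,9], then F [10,10], then T [12,11], then K [13,12], then T [14,13], then T [15,14], then F [16,15]. The LCS DP gives dp[16][16] = 12, so this is optimal.

12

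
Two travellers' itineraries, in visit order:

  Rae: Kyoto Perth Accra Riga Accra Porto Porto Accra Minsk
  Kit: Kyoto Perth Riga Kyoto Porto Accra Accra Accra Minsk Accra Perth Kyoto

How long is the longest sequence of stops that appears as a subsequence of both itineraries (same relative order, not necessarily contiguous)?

Pick Kyoto at Rae[1]=Kit[1], Perth at Rae[2]=Kit[2], Accra at Rae[3]=Kit[6], Accra at Rae[5]=Kit[7], Accra at Rae[8]=Kit[8], Minsk at Rae[9]=Kit[9]; all 6 stops appear in both, in order, and the DP table's final entry dp[9][12] is also 6, so no common subsequence is longer.

6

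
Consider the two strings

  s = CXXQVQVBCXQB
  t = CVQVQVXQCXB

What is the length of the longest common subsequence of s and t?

Taking C [1,1] → Q [4,3] → V [5,4] → Q [6,5] → V [7,6] → C [9,9] → X [10,10] → B [12,11] gives a common subsequence of length 8. The LCS DP gives dp[12][11] = 8, so this is optimal.

8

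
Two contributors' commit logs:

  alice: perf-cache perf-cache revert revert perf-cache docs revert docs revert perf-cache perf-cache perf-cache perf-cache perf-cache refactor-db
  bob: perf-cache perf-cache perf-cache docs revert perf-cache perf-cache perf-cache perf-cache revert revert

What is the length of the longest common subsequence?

One common subsequence of length 9: perf-cache (alice #1, bob #1), perf-cache (alice #2, bob #2), perf-cache (alice #5, bob #3), docs (alice #8, bob #4), revert (alice #9, bob #5), perf-cache (alice #10, bob #6), perf-cache (alice #11, bob #7), perf-cache (alice #12, bob #8), perf-cache (alice #13, bob #9). The LCS DP gives dp[15][11] = 9, so this is optimal.

9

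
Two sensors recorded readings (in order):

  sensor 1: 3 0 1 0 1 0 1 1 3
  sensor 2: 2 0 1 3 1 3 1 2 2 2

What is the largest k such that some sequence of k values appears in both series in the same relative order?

4

Let dp[i][j] be the LCS length of the first i values of sensor 1 and the first j values of sensor 2. dp[i][j] = dp[i-1][j-1]+1 when the i-th and j-th values match, else max(dp[i-1][j], dp[i][j-1]).
    ·  2  0  1  3  1  3  1  2  2  2
 ·  0  0  0  0  0  0  0  0  0  0  0
 3  0  0  0  0  1  1  1  1  1  1  1
 0  0  0  1  1  1  1  1  1  1  1  1
 1  0  0  1  2  2  2  2  2  2  2  2
 0  0  0  1  2  2  2  2  2  2  2  2
 1  0  0  1  2  2  3  3  3  3  3  3
 0  0  0  1  2  2  3  3  3  3  3  3
 1  0  0  1  2  2  3  3  4  4  4  4
 1  0  0  1  2  2  3  3  4  4  4  4
 3  0  0  1  2  3  3  4  4  4  4  4
dp[9][10] = 4. One LCS (by backtracking along matches): 0, 1, 1, 1.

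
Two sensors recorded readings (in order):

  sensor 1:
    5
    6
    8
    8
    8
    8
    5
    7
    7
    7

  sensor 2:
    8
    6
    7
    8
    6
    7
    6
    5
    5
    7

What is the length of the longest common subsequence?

One common subsequence of length 4: 6 [2,2], then 8 [3,4], then 5 [7,9], then 7 [10,10]. dp[10][10] = 4 confirms this is the maximum.

4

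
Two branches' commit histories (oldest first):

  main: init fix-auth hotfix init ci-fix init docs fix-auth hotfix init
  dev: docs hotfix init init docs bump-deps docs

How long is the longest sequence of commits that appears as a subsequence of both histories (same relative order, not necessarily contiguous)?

One common subsequence of length 4: hotfix [3,2]; then init [4,3]; then init [6,4]; then docs [7,7], and the DP table's final entry dp[10][7] is also 4, so no common subsequence is longer.

4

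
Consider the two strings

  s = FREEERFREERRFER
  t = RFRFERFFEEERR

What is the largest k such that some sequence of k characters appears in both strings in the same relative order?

9

Pick F at s[1]=t[2], then R at s[2]=t[3], then E at s[5]=t[5], then R at s[6]=t[6], then F at s[7]=t[8], then E at s[9]=t[10], then E at s[10]=t[11], then R at s[12]=t[12], then R at s[15]=t[13]; all 9 characters appear in both, in order. Since dp[15][13] = 9, nothing longer is possible.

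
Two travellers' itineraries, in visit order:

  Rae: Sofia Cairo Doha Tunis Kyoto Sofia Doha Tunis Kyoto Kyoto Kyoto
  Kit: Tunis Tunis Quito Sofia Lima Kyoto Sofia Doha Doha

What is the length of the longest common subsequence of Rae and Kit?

One common subsequence of length 4: Sofia (Rae #1, Kit #4) → Kyoto (Rae #5, Kit #6) → Sofia (Rae #6, Kit #7) → Doha (Rae #7, Kit #9). Since dp[11][9] = 4, nothing longer is possible.

4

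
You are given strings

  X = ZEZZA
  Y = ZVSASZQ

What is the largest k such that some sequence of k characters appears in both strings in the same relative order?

Let dp[i][j] be the LCS length of the first i characters of X and the first j characters of Y. dp[i][j] = dp[i-1][j-1]+1 when the i-th and j-th characters match, else max(dp[i-1][j], dp[i][j-1]).
    ·  Z  V  S  A  S  Z  Q
 ·  0  0  0  0  0  0  0  0
 Z  0  1  1  1  1  1  1  1
 E  0  1  1  1  1  1  1  1
 Z  0  1  1  1  1  1  2  2
 Z  0  1  1  1  1  1  2  2
 A  0  1  1  1  2  2  2  2
dp[5][7] = 2. One LCS (by backtracking along matches): ZZ.

2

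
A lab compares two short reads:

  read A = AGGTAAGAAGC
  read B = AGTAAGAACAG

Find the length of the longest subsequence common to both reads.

9

Match A (read A #1, read B #1), G (read A #3, read B #2), T (read A #4, read B #3), A (read A #5, read B #4), A (read A #6, read B #5), G (read A #7, read B #6), A (read A #8, read B #8), A (read A #9, read B #10), G (read A #10, read B #11) — 9 bases in the same relative order in both. The LCS DP gives dp[11][11] = 9, so this is optimal.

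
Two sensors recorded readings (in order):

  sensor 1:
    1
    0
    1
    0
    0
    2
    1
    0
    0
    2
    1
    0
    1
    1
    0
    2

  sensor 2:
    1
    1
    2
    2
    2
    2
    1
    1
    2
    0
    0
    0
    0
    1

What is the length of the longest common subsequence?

Match 1 (sensor 1 #1, sensor 2 #1) → 1 (sensor 1 #3, sensor 2 #2) → 2 (sensor 1 #6, sensor 2 #6) → 1 (sensor 1 #7, sensor 2 #8) → 0 (sensor 1 #8, sensor 2 #11) → 0 (sensor 1 #9, sensor 2 #12) → 0 (sensor 1 #12, sensor 2 #13) → 1 (sensor 1 #14, sensor 2 #14) — 8 values in the same relative order in both. Since dp[16][14] = 8, nothing longer is possible.

8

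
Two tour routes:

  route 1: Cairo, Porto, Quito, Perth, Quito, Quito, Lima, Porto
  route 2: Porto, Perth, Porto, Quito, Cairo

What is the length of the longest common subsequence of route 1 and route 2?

3

One common subsequence of length 3: Porto at route 1[2]=route 2[1] → Perth at route 1[4]=route 2[2] → Quito at route 1[5]=route 2[4]. Since dp[8][5] = 3, nothing longer is possible.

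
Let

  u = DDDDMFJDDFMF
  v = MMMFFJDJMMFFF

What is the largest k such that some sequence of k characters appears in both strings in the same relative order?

6

Match M at u[5]=v[3] → F at u[6]=v[5] → J at u[7]=v[6] → D at u[8]=v[7] → F at u[10]=v[12] → F at u[12]=v[13] — 6 characters in the same relative order in both. dp[12][13] = 6 confirms this is the maximum.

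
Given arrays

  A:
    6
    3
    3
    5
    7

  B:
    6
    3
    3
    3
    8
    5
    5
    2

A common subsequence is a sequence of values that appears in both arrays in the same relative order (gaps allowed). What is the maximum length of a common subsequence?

One common subsequence of length 4: 6 (A #1, B #1) → 3 (A #2, B #3) → 3 (A #3, B #4) → 5 (A #4, B #7), and the DP table's final entry dp[5][8] is also 4, so no common subsequence is longer.

4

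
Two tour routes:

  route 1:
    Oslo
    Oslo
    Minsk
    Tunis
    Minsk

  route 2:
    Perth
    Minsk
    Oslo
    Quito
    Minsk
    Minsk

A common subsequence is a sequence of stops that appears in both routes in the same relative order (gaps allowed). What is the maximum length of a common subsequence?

3

Taking Oslo [1,3] → Minsk [3,5] → Minsk [5,6] gives a common subsequence of length 3. dp[5][6] = 3 confirms this is the maximum.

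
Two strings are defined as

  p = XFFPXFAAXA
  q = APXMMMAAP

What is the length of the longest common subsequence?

One common subsequence of length 4: P [4,2] → X [5,3] → A [7,7] → A [8,8]. dp[10][9] = 4 confirms this is the maximum.

4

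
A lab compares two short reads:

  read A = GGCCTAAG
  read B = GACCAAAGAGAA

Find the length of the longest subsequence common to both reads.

Let dp[i][j] be the LCS length of the first i bases of read A and the first j bases of read B. dp[i][j] = dp[i-1][j-1]+1 when the i-th and j-th bases match, else max(dp[i-1][j], dp[i][j-1]).
    ·  G  A  C  C  A  A  A  G  A  G  A  A
 ·  0  0  0  0  0  0  0  0  0  0  0  0  0
 G  0  1  1  1  1  1  1  1  1  1  1  1  1
 G  0  1  1  1  1  1  1  1  2  2  2  2  2
 C  0  1  1  2  2  2  2  2  2  2  2  2  2
 C  0  1  1  2  3  3  3  3  3  3  3  3  3
 T  0  1  1  2  3  3  3  3  3  3  3  3  3
 A  0  1  2  2  3  4  4  4  4  4  4  4  4
 A  0  1  2  2  3  4  5  5  5  5  5  5  5
 G  0  1  2  2  3  4  5  5  6  6  6  6  6
dp[8][12] = 6. One LCS (by backtracking along matches): GCCAAG.

6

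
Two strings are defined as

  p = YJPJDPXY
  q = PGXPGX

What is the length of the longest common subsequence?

Let dp[i][j] be the LCS length of the first i characters of p and the first j characters of q. dp[i][j] = dp[i-1][j-1]+1 when the i-th and j-th characters match, else max(dp[i-1][j], dp[i][j-1]).
    ·  P  G  X  P  G  X
 ·  0  0  0  0  0  0  0
 Y  0  0  0  0  0  0  0
 J  0  0  0  0  0  0  0
 P  0  1  1  1  1  1  1
 J  0  1  1  1  1  1  1
 D  0  1  1  1  1  1  1
 P  0  1  1  1  2  2  2
 X  0  1  1  2  2  2  3
 Y  0  1  1  2  2  2  3
dp[8][6] = 3. One LCS (by backtracking along matches): PPX.

3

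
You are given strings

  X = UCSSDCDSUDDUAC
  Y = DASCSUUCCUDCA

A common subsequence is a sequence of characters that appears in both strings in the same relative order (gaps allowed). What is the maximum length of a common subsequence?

Match U (X #1, Y #7), C (X #2, Y #8), C (X #6, Y #9), U (X #9, Y #10), D (X #10, Y #11), A (X #13, Y #13) — 6 characters in the same relative order in both. dp[14][13] = 6 confirms this is the maximum.

6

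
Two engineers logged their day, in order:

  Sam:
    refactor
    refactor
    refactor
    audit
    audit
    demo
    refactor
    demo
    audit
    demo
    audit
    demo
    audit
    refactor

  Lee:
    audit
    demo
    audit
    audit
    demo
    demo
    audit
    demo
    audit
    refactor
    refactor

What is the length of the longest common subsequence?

8

One common subsequence of length 8: audit [4,3], audit [5,4], demo [6,5], demo [8,6], audit [9,7], demo [10,8], audit [11,9], refactor [14,11]. dp[14][11] = 8 confirms this is the maximum.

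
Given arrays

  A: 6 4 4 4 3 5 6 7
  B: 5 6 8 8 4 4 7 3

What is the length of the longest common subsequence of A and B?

4

Pick 6 at A[1]=B[2]; then 4 at A[2]=B[5]; then 4 at A[3]=B[6]; then 3 at A[5]=B[8]; all 4 values appear in both, in order. Since dp[8][8] = 4, nothing longer is possible.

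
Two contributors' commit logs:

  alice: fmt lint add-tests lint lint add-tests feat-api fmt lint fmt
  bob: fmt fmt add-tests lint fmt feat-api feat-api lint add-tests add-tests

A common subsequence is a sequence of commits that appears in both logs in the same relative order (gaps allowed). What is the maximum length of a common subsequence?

Pick fmt at alice[1]=bob[2], then add-tests at alice[3]=bob[3], then lint at alice[4]=bob[4], then lint at alice[5]=bob[8], then add-tests at alice[6]=bob[10]; all 5 commits appear in both, in order, and the DP table's final entry dp[10][10] is also 5, so no common subsequence is longer.

5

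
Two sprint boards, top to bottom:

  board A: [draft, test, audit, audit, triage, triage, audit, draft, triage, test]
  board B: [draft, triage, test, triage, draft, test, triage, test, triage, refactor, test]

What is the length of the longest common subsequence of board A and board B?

One common subsequence of length 6: draft [1,1], then test [2,3], then triage [5,4], then triage [6,7], then triage [9,9], then test [10,11], and the DP table's final entry dp[10][11] is also 6, so no common subsequence is longer.

6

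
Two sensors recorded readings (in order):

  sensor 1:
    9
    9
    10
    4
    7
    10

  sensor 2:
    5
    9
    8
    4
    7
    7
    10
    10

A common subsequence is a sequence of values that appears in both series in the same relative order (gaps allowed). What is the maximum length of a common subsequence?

4

Pick 9 at sensor 1[1]=sensor 2[2], 4 at sensor 1[4]=sensor 2[4], 7 at sensor 1[5]=sensor 2[6], 10 at sensor 1[6]=sensor 2[8]; all 4 values appear in both, in order. dp[6][8] = 4 confirms this is the maximum.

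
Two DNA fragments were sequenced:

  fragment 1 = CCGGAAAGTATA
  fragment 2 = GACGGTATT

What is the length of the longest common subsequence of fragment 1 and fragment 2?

6

Let dp[i][j] be the LCS length of the first i bases of fragment 1 and the first j bases of fragment 2. dp[i][j] = dp[i-1][j-1]+1 when the i-th and j-th bases match, else max(dp[i-1][j], dp[i][j-1]).
    ·  G  A  C  G  G  T  A  T  T
 ·  0  0  0  0  0  0  0  0  0  0
 C  0  0  0  1  1  1  1  1  1  1
 C  0  0  0  1  1  1  1  1  1  1
 G  0  1  1  1  2  2  2  2  2  2
 G  0  1  1  1  2  3  3  3  3  3
 A  0  1  2  2  2  3  3  4  4  4
 A  0  1  2  2  2  3  3  4  4  4
 A  0  1  2  2  2  3  3  4  4  4
 G  0  1  2  2  3  3  3  4  4  4
 T  0  1  2  2  3  3  4  4  5  5
 A  0  1  2  2  3  3  4  5  5  5
 T  0  1  2  2  3  3  4  5  6  6
 A  0  1  2  2  3  3  4  5  6  6
dp[12][9] = 6. One LCS (by backtracking along matches): CGGATT.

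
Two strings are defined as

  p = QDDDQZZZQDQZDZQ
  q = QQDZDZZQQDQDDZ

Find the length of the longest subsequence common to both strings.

10

Pick Q at p[1]=q[2], D at p[2]=q[3], D at p[4]=q[5], Z at p[6]=q[6], Z at p[7]=q[7], Q at p[9]=q[9], D at p[10]=q[10], Q at p[11]=q[11], D at p[13]=q[13], Z at p[14]=q[14]; all 10 characters appear in both, in order. dp[15][14] = 10 confirms this is the maximum.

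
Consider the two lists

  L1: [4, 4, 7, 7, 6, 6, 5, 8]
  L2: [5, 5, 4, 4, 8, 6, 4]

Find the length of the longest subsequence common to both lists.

Let dp[i][j] be the LCS length of the first i values of L1 and the first j values of L2. dp[i][j] = dp[i-1][j-1]+1 when the i-th and j-th values match, else max(dp[i-1][j], dp[i][j-1]).
    ·  5  5  4  4  8  6  4
 ·  0  0  0  0  0  0  0  0
 4  0  0  0  1  1  1  1  1
 4  0  0  0  1  2  2  2  2
 7  0  0  0  1  2  2  2  2
 7  0  0  0  1  2  2  2  2
 6  0  0  0  1  2  2  3  3
 6  0  0  0  1  2  2  3  3
 5  0  1  1  1  2  2  3  3
 8  0  1  1  1  2  3  3  3
dp[8][7] = 3. One LCS (by backtracking along matches): 4, 4, 6.

3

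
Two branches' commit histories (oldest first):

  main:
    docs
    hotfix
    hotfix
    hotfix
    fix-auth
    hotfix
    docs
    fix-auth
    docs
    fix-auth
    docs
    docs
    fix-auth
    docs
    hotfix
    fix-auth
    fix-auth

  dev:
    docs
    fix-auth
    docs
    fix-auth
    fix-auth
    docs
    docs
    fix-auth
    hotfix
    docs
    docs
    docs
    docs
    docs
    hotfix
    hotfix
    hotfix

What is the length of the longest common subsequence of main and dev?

One common subsequence of length 10: docs [1,1] → fix-auth [5,2] → docs [7,3] → fix-auth [8,5] → docs [9,7] → fix-auth [10,8] → docs [11,12] → docs [12,13] → docs [14,14] → hotfix [15,17]. Since dp[17][17] = 10, nothing longer is possible.

10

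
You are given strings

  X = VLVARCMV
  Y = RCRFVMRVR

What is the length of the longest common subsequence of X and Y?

Let dp[i][j] be the LCS length of the first i characters of X and the first j characters of Y. dp[i][j] = dp[i-1][j-1]+1 when the i-th and j-th characters match, else max(dp[i-1][j], dp[i][j-1]).
    ·  R  C  R  F  V  M  R  V  R
 ·  0  0  0  0  0  0  0  0  0  0
 V  0  0  0  0  0  1  1  1  1  1
 L  0  0  0  0  0  1  1  1  1  1
 V  0  0  0  0  0  1  1  1  2  2
 A  0  0  0  0  0  1  1  1  2  2
 R  0  1  1  1  1  1  1  2  2  3
 C  0  1  2  2  2  2  2  2  2  3
 M  0  1  2  2  2  2  3  3  3  3
 V  0  1  2  2  2  3  3  3  4  4
dp[8][9] = 4. One LCS (by backtracking along matches): RCMV.

4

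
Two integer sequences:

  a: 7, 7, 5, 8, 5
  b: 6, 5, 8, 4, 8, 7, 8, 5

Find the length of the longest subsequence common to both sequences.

One common subsequence of length 3: 7 [2,6], 8 [4,7], 5 [5,8], and the DP table's final entry dp[5][8] is also 3, so no common subsequence is longer.

3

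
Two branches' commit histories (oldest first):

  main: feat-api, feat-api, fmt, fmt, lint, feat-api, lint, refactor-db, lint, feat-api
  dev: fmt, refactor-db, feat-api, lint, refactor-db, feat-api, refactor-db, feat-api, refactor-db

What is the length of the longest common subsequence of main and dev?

5

One common subsequence of length 5: feat-api (main #2, dev #3), lint (main #5, dev #4), feat-api (main #6, dev #6), refactor-db (main #8, dev #7), feat-api (main #10, dev #8), and the DP table's final entry dp[10][9] is also 5, so no common subsequence is longer.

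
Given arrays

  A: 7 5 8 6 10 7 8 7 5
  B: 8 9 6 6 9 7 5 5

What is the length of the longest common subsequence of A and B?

Taking 8 (A #3, B #1), then 6 (A #4, B #4), then 7 (A #6, B #6), then 5 (A #9, B #8) gives a common subsequence of length 4. The LCS DP gives dp[9][8] = 4, so this is optimal.

4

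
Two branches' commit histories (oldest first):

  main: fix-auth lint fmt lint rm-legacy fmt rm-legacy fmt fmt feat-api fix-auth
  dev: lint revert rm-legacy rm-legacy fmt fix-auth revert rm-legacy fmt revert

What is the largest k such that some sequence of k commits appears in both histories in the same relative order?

One common subsequence of length 5: lint at main[2]=dev[1], rm-legacy at main[5]=dev[4], fmt at main[6]=dev[5], rm-legacy at main[7]=dev[8], fmt at main[8]=dev[9]. Since dp[11][10] = 5, nothing longer is possible.

5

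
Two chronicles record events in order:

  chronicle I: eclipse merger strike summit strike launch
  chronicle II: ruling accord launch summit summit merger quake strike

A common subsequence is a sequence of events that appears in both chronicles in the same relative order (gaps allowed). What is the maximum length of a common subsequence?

2

Taking merger at chronicle I[2]=chronicle II[6], strike at chronicle I[5]=chronicle II[8] gives a common subsequence of length 2, and the DP table's final entry dp[6][8] is also 2, so no common subsequence is longer.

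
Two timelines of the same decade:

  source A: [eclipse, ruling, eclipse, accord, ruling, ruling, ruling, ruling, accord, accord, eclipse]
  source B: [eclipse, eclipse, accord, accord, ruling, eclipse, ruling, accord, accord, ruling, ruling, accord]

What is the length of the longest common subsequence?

Taking eclipse (source A #1, source B #1), eclipse (source A #3, source B #2), accord (source A #4, source B #4), ruling (source A #5, source B #5), ruling (source A #6, source B #7), ruling (source A #7, source B #10), ruling (source A #8, source B #11), accord (source A #10, source B #12) gives a common subsequence of length 8. Since dp[11][12] = 8, nothing longer is possible.

8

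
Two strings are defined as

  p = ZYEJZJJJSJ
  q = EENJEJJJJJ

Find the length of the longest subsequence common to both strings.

Let dp[i][j] be the LCS length of the first i characters of p and the first j characters of q. dp[i][j] = dp[i-1][j-1]+1 when the i-th and j-th characters match, else max(dp[i-1][j], dp[i][j-1]).
    ·  E  E  N  J  E  J  J  J  J  J
 ·  0  0  0  0  0  0  0  0  0  0  0
 Z  0  0  0  0  0  0  0  0  0  0  0
 Y  0  0  0  0  0  0  0  0  0  0  0
 E  0  1  1  1  1  1  1  1  1  1  1
 J  0  1  1  1  2  2  2  2  2  2  2
 Z  0  1  1  1  2  2  2  2  2  2  2
 J  0  1  1  1  2  2  3  3  3  3  3
 J  0  1  1  1  2  2  3  4  4  4  4
 J  0  1  1  1  2  2  3  4  5  5  5
 S  0  1  1  1  2  2  3  4  5  5  5
 J  0  1  1  1  2  2  3  4  5  6  6
dp[10][10] = 6. One LCS (by backtracking along matches): EJJJJJ.

6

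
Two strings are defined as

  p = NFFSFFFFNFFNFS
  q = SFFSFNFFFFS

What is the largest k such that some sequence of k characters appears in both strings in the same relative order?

9

Pick F (p #2, q #2) → F (p #3, q #3) → S (p #4, q #4) → F (p #5, q #5) → F (p #8, q #7) → F (p #10, q #8) → F (p #11, q #9) → F (p #13, q #10) → S (p #14, q #11); all 9 characters appear in both, in order, and the DP table's final entry dp[14][11] is also 9, so no common subsequence is longer.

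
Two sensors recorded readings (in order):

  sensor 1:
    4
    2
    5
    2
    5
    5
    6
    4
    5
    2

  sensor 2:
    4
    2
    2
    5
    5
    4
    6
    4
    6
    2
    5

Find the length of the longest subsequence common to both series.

One common subsequence of length 8: 4 (sensor 1 #1, sensor 2 #1), 2 (sensor 1 #2, sensor 2 #2), 2 (sensor 1 #4, sensor 2 #3), 5 (sensor 1 #5, sensor 2 #4), 5 (sensor 1 #6, sensor 2 #5), 6 (sensor 1 #7, sensor 2 #7), 4 (sensor 1 #8, sensor 2 #8), 5 (sensor 1 #9, sensor 2 #11). The LCS DP gives dp[10][11] = 8, so this is optimal.

8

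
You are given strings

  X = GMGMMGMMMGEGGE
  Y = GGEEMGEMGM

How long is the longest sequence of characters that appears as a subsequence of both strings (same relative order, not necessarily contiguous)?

6

Taking G (X #1, Y #2), M (X #2, Y #5), G (X #3, Y #6), M (X #5, Y #8), G (X #6, Y #9), M (X #9, Y #10) gives a common subsequence of length 6. The LCS DP gives dp[14][10] = 6, so this is optimal.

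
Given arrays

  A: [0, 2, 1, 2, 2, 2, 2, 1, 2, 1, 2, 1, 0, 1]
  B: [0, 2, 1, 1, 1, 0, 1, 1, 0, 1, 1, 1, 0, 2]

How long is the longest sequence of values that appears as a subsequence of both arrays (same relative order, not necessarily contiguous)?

8

Pick 0 at A[1]=B[1], then 2 at A[2]=B[2], then 1 at A[3]=B[4], then 1 at A[8]=B[5], then 1 at A[10]=B[7], then 1 at A[12]=B[8], then 0 at A[13]=B[9], then 1 at A[14]=B[12]; all 8 values appear in both, in order. dp[14][14] = 8 confirms this is the maximum.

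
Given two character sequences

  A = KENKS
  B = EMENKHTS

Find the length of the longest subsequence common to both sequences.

4

Let dp[i][j] be the LCS length of the first i characters of A and the first j characters of B. dp[i][j] = dp[i-1][j-1]+1 when the i-th and j-th characters match, else max(dp[i-1][j], dp[i][j-1]).
    ·  E  M  E  N  K  H  T  S
 ·  0  0  0  0  0  0  0  0  0
 K  0  0  0  0  0  1  1  1  1
 E  0  1  1  1  1  1  1  1  1
 N  0  1  1  1  2  2  2  2  2
 K  0  1  1  1  2  3  3  3  3
 S  0  1  1  1  2  3  3  3  4
dp[5][8] = 4. One LCS (by backtracking along matches): ENKS.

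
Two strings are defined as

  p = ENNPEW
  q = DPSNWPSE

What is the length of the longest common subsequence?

3

Let dp[i][j] be the LCS length of the first i characters of p and the first j characters of q. dp[i][j] = dp[i-1][j-1]+1 when the i-th and j-th characters match, else max(dp[i-1][j], dp[i][j-1]).
    ·  D  P  S  N  W  P  S  E
 ·  0  0  0  0  0  0  0  0  0
 E  0  0  0  0  0  0  0  0  1
 N  0  0  0  0  1  1  1  1  1
 N  0  0  0  0  1  1  1  1  1
 P  0  0  1  1  1  1  2  2  2
 E  0  0  1  1  1  1  2  2  3
 W  0  0  1  1  1  2  2  2  3
dp[6][8] = 3. One LCS (by backtracking along matches): NPE.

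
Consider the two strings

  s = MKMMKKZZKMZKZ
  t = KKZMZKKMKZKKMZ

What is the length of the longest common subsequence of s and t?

Pick K [5,1] → K [6,2] → Z [7,3] → Z [8,5] → K [9,7] → M [10,8] → Z [11,10] → K [12,12] → Z [13,14]; all 9 characters appear in both, in order. The LCS DP gives dp[13][14] = 9, so this is optimal.

9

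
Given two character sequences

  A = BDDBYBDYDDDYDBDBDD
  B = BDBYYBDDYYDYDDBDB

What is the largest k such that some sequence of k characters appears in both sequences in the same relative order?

Pick B (A #1, B #1); then D (A #3, B #2); then B (A #4, B #3); then Y (A #5, B #5); then B (A #6, B #6); then D (A #7, B #8); then Y (A #8, B #10); then D (A #9, B #11); then D (A #11, B #13); then D (A #13, B #14); then B (A #14, B #15); then D (A #15, B #16); then B (A #16, B #17); all 13 characters appear in both, in order. dp[18][17] = 13 confirms this is the maximum.

13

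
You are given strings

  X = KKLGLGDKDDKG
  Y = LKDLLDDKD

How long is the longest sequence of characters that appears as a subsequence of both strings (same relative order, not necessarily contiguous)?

6

Pick K (X #1, Y #2); then L (X #3, Y #4); then L (X #5, Y #5); then D (X #7, Y #7); then K (X #8, Y #8); then D (X #10, Y #9); all 6 characters appear in both, in order. dp[12][9] = 6 confirms this is the maximum.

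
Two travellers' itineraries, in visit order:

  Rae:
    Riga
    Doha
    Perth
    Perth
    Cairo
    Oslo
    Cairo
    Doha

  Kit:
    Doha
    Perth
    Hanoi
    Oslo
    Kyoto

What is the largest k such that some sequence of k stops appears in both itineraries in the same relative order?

3

Taking Doha at Rae[2]=Kit[1]; then Perth at Rae[3]=Kit[2]; then Oslo at Rae[6]=Kit[4] gives a common subsequence of length 3. dp[8][5] = 3 confirms this is the maximum.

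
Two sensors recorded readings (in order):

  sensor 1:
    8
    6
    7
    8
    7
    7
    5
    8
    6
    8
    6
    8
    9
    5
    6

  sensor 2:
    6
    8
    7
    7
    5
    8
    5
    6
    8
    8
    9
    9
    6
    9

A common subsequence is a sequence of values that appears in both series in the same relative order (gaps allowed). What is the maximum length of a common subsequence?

Taking 6 (sensor 1 #2, sensor 2 #1) → 8 (sensor 1 #4, sensor 2 #2) → 7 (sensor 1 #5, sensor 2 #3) → 7 (sensor 1 #6, sensor 2 #4) → 5 (sensor 1 #7, sensor 2 #5) → 8 (sensor 1 #8, sensor 2 #6) → 6 (sensor 1 #9, sensor 2 #8) → 8 (sensor 1 #10, sensor 2 #9) → 8 (sensor 1 #12, sensor 2 #10) → 9 (sensor 1 #13, sensor 2 #12) → 6 (sensor 1 #15, sensor 2 #13) gives a common subsequence of length 11, and the DP table's final entry dp[15][14] is also 11, so no common subsequence is longer.

11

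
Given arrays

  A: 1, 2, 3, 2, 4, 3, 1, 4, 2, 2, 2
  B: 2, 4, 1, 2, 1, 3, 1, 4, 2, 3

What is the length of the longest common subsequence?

6

One common subsequence of length 6: 1 at A[1]=B[3]; then 2 at A[2]=B[4]; then 3 at A[6]=B[6]; then 1 at A[7]=B[7]; then 4 at A[8]=B[8]; then 2 at A[9]=B[9]. Since dp[11][10] = 6, nothing longer is possible.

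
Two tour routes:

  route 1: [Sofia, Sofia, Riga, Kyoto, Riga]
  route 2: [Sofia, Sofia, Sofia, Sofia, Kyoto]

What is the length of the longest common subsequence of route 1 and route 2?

Pick Sofia [1,3], then Sofia [2,4], then Kyoto [4,5]; all 3 stops appear in both, in order. The LCS DP gives dp[5][5] = 3, so this is optimal.

3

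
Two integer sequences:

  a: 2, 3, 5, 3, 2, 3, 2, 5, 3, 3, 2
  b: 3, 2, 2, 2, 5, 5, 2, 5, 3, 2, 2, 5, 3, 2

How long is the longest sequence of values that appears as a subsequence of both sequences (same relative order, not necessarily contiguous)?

8

Match 2 at a[1]=b[7] → 5 at a[3]=b[8] → 3 at a[4]=b[9] → 2 at a[5]=b[10] → 2 at a[7]=b[11] → 5 at a[8]=b[12] → 3 at a[10]=b[13] → 2 at a[11]=b[14] — 8 values in the same relative order in both. Since dp[11][14] = 8, nothing longer is possible.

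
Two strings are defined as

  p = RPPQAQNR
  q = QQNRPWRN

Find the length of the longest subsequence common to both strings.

Let dp[i][j] be the LCS length of the first i characters of p and the first j characters of q. dp[i][j] = dp[i-1][j-1]+1 when the i-th and j-th characters match, else max(dp[i-1][j], dp[i][j-1]).
    ·  Q  Q  N  R  P  W  R  N
 ·  0  0  0  0  0  0  0  0  0
 R  0  0  0  0  1  1  1  1  1
 P  0  0  0  0  1  2  2  2  2
 P  0  0  0  0  1  2  2  2  2
 Q  0  1  1  1  1  2  2  2  2
 A  0  1  1  1  1  2  2  2  2
 Q  0  1  2  2  2  2  2  2  2
 N  0  1  2  3  3  3  3  3  3
 R  0  1  2  3  4  4  4  4  4
dp[8][8] = 4. One LCS (by backtracking along matches): QQNR.

4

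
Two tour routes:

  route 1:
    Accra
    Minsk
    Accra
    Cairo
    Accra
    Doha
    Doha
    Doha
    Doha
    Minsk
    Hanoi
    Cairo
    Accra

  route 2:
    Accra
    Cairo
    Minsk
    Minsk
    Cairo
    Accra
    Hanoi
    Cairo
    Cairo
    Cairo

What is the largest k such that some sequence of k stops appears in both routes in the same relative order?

6

One common subsequence of length 6: Accra (route 1 #1, route 2 #1), then Minsk (route 1 #2, route 2 #4), then Cairo (route 1 #4, route 2 #5), then Accra (route 1 #5, route 2 #6), then Hanoi (route 1 #11, route 2 #7), then Cairo (route 1 #12, route 2 #10). dp[13][10] = 6 confirms this is the maximum.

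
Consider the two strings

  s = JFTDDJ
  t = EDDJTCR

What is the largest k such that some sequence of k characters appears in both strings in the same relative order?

3

Let dp[i][j] be the LCS length of the first i characters of s and the first j characters of t. dp[i][j] = dp[i-1][j-1]+1 when the i-th and j-th characters match, else max(dp[i-1][j], dp[i][j-1]).
    ·  E  D  D  J  T  C  R
 ·  0  0  0  0  0  0  0  0
 J  0  0  0  0  1  1  1  1
 F  0  0  0  0  1  1  1  1
 T  0  0  0  0  1  2  2  2
 D  0  0  1  1  1  2  2  2
 D  0  0  1  2  2  2  2  2
 J  0  0  1  2  3  3  3  3
dp[6][7] = 3. One LCS (by backtracking along matches): DDJ.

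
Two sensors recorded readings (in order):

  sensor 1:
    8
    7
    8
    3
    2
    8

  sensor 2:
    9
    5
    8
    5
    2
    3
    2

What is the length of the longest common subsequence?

3

One common subsequence of length 3: 8 at sensor 1[1]=sensor 2[3] → 3 at sensor 1[4]=sensor 2[6] → 2 at sensor 1[5]=sensor 2[7]. Since dp[6][7] = 3, nothing longer is possible.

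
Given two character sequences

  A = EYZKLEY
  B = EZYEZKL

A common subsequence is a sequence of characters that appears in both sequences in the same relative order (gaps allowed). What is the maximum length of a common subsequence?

Pick E at A[1]=B[1]; then Y at A[2]=B[3]; then Z at A[3]=B[5]; then K at A[4]=B[6]; then L at A[5]=B[7]; all 5 characters appear in both, in order. dp[7][7] = 5 confirms this is the maximum.

5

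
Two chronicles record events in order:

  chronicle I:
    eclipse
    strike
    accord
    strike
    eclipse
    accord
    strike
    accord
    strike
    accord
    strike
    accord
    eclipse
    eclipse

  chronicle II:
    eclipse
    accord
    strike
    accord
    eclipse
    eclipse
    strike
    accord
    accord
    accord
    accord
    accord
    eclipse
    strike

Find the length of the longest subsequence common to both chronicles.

One common subsequence of length 9: eclipse (chronicle I #1, chronicle II #1), then strike (chronicle I #2, chronicle II #3), then accord (chronicle I #3, chronicle II #4), then strike (chronicle I #4, chronicle II #7), then accord (chronicle I #6, chronicle II #9), then accord (chronicle I #8, chronicle II #10), then accord (chronicle I #10, chronicle II #11), then accord (chronicle I #12, chronicle II #12), then eclipse (chronicle I #13, chronicle II #13), and the DP table's final entry dp[14][14] is also 9, so no common subsequence is longer.

9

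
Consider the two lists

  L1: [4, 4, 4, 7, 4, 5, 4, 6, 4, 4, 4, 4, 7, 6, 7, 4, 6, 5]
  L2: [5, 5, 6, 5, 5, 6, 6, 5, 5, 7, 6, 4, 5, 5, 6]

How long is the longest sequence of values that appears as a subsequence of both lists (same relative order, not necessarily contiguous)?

6

Pick 5 [6,5], 6 [8,7], 7 [13,10], 6 [14,11], 4 [16,12], 6 [17,15]; all 6 values appear in both, in order. Since dp[18][15] = 6, nothing longer is possible.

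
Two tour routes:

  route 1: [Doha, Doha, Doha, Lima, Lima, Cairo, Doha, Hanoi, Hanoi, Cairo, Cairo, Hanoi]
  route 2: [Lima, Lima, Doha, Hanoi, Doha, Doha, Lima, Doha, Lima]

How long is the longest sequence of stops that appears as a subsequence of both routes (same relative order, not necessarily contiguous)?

5

Match Doha at route 1[1]=route 2[3], Doha at route 1[2]=route 2[5], Doha at route 1[3]=route 2[6], Lima at route 1[4]=route 2[7], Lima at route 1[5]=route 2[9] — 5 stops in the same relative order in both. dp[12][9] = 5 confirms this is the maximum.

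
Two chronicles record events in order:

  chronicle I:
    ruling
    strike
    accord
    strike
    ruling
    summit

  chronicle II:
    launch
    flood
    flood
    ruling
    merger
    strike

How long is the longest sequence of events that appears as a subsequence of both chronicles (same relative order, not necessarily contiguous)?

Pick ruling (chronicle I #1, chronicle II #4) → strike (chronicle I #4, chronicle II #6); all 2 events appear in both, in order. Since dp[6][6] = 2, nothing longer is possible.

2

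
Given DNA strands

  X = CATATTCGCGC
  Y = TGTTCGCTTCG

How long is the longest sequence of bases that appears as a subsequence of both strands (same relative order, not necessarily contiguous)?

7

Taking T at X[3]=Y[1], then T at X[5]=Y[3], then T at X[6]=Y[4], then C at X[7]=Y[5], then G at X[8]=Y[6], then C at X[9]=Y[10], then G at X[10]=Y[11] gives a common subsequence of length 7, and the DP table's final entry dp[11][11] is also 7, so no common subsequence is longer.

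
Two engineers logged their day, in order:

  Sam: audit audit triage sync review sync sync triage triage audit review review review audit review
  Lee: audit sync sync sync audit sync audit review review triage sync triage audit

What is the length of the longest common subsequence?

Pick audit (Sam #1, Lee #1), then sync (Sam #4, Lee #3), then sync (Sam #6, Lee #4), then sync (Sam #7, Lee #6), then audit (Sam #10, Lee #7), then review (Sam #11, Lee #8), then review (Sam #12, Lee #9), then audit (Sam #14, Lee #13); all 8 tasks appear in both, in order. The LCS DP gives dp[15][13] = 8, so this is optimal.

8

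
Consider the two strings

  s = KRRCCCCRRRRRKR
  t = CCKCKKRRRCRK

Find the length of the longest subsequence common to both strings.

Taking C (s #4, t #1), then C (s #5, t #2), then C (s #6, t #4), then R (s #8, t #7), then R (s #9, t #8), then R (s #10, t #9), then R (s #12, t #11), then K (s #13, t #12) gives a common subsequence of length 8. Since dp[14][12] = 8, nothing longer is possible.

8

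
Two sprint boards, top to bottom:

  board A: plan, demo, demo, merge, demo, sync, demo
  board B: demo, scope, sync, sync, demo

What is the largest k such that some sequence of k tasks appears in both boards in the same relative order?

3

Pick demo (board A #2, board B #1), sync (board A #6, board B #4), demo (board A #7, board B #5); all 3 tasks appear in both, in order, and the DP table's final entry dp[7][5] is also 3, so no common subsequence is longer.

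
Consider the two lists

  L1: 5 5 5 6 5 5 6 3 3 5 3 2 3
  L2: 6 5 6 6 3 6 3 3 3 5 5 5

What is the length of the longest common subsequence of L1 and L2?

7

One common subsequence of length 7: 5 at L1[3]=L2[2]; then 6 at L1[4]=L2[3]; then 6 at L1[7]=L2[4]; then 3 at L1[8]=L2[5]; then 3 at L1[9]=L2[7]; then 3 at L1[11]=L2[8]; then 3 at L1[13]=L2[9]. The LCS DP gives dp[13][12] = 7, so this is optimal.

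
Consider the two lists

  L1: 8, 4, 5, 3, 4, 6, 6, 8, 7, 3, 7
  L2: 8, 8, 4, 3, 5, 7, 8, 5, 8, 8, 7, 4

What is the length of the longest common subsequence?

5

Let dp[i][j] be the LCS length of the first i values of L1 and the first j values of L2. dp[i][j] = dp[i-1][j-1]+1 when the i-th and j-th values match, else max(dp[i-1][j], dp[i][j-1]).
    ·  8  8  4  3  5  7  8  5  8  8  7  4
 ·  0  0  0  0  0  0  0  0  0  0  0  0  0
 8  0  1  1  1  1  1  1  1  1  1  1  1  1
 4  0  1  1  2  2  2  2  2  2  2  2  2  2
 5  0  1  1  2  2  3  3  3  3  3  3  3  3
 3  0  1  1  2  3  3  3  3  3  3  3  3  3
 4  0  1  1  2  3  3  3  3  3  3  3  3  4
 6  0  1  1  2  3  3  3  3  3  3  3  3  4
 6  0  1  1  2  3  3  3  3  3  3  3  3  4
 8  0  1  2  2  3  3  3  4  4  4  4  4  4
 7  0  1  2  2  3  3  4  4  4  4  4  5  5
 3  0  1  2  2  3  3  4  4  4  4  4  5  5
 7  0  1  2  2  3  3  4  4  4  4  4  5  5
dp[11][12] = 5. One LCS (by backtracking along matches): 8, 4, 5, 8, 7.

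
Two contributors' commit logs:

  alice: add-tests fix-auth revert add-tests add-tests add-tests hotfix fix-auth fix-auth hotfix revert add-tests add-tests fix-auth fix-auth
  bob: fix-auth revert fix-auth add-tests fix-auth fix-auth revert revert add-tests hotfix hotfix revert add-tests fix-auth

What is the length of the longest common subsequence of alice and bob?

9

Pick add-tests [1,4] → fix-auth [2,6] → revert [3,8] → add-tests [6,9] → hotfix [7,10] → hotfix [10,11] → revert [11,12] → add-tests [13,13] → fix-auth [15,14]; all 9 commits appear in both, in order. dp[15][14] = 9 confirms this is the maximum.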